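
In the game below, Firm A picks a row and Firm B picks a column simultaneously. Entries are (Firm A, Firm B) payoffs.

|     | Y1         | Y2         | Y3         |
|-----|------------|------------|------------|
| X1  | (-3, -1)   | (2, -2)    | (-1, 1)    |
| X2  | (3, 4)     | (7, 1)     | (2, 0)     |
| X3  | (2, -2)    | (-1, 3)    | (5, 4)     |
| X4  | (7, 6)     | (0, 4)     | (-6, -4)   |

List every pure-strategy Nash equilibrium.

(X3, Y3) and (X4, Y1)

A profile is a Nash equilibrium when each player is best-responding to the other.
Firm A's best responses — vs Y1: X4 (payoff 7); vs Y2: X2 (payoff 7); vs Y3: X3 (payoff 5).
Firm B's best responses — vs X1: Y3 (payoff 1); vs X2: Y1 (payoff 4); vs X3: Y3 (payoff 4); vs X4: Y1 (payoff 6).
Mutual best responses occur at (X3, Y3) and (X4, Y1); at each, neither player gains by switching.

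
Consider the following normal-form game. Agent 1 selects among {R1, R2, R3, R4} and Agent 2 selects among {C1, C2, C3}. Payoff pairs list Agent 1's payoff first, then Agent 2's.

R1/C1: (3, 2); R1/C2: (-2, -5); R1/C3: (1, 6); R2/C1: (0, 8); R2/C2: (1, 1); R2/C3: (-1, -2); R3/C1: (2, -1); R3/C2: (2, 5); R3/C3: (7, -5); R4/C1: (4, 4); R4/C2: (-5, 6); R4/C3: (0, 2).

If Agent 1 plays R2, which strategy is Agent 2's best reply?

With Agent 1 fixed at R2, Agent 2's payoffs are: C1 → 8, C2 → 1, C3 → -2.
The maximum is 8, achieved by C1.

C1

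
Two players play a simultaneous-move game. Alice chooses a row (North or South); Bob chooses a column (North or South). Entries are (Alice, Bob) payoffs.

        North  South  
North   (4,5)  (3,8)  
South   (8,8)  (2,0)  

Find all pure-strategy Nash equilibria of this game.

(North, South) and (South, North)

Find each player's best response to every opponent strategy; NE are the intersections.
Alice's best responses — vs North: South (payoff 8); vs South: North (payoff 3).
Bob's best responses — vs North: South (payoff 8); vs South: North (payoff 8).
Mutual best responses occur at (North, South) and (South, North); at each, neither player gains by switching.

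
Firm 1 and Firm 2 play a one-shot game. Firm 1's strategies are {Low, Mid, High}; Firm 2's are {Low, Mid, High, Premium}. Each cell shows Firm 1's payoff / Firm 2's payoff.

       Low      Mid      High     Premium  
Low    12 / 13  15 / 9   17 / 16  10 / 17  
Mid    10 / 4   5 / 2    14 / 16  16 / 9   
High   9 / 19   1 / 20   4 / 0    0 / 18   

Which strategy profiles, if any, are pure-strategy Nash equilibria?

Find each player's best response to every opponent strategy; NE are the intersections.
Firm 1's best responses — vs Low: Low (payoff 12); vs Mid: Low (payoff 15); vs High: Low (payoff 17); vs Premium: Mid (payoff 16).
Firm 2's best responses — vs Low: Premium (payoff 17); vs Mid: High (payoff 16); vs High: Mid (payoff 20).
No cell has both players best-responding. For instance, Firm 1's best reply to Low is Low, but against Low Firm 2 prefers Premium over Low.

No pure-strategy Nash equilibrium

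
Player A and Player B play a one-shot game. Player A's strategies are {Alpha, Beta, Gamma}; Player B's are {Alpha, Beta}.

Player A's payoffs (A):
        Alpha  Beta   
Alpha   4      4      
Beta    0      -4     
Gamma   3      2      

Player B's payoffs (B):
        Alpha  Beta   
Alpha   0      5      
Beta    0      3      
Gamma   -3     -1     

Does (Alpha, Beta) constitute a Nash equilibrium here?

Yes

Holding Player B at Beta: Player A gets 4 from Alpha, versus -4 from Beta, 2 from Gamma. No profitable deviation for Player A.
Holding Player A at Alpha: Player B gets 5 from Beta, versus 0 from Alpha. No profitable deviation for Player B either.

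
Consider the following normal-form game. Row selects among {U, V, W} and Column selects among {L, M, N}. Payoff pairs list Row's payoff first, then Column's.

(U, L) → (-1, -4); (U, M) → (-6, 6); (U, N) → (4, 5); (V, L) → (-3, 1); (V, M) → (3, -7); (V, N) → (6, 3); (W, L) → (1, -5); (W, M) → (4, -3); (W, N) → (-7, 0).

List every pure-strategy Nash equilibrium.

Check mutual best responses: a cell is a NE iff neither player can gain by unilaterally deviating.
Row's best responses — vs L: W (payoff 1); vs M: W (payoff 4); vs N: V (payoff 6).
Column's best responses — vs U: M (payoff 6); vs V: N (payoff 3); vs W: N (payoff 0).
The only mutual best response is (V, N); neither player gains by switching there.

(V, N)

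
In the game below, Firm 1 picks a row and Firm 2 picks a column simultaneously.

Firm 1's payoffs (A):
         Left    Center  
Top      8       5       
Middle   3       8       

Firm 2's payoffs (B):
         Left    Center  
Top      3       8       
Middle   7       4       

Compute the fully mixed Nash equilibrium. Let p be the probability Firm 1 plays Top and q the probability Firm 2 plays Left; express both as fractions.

p = 3/8, q = 3/8

Each player's mixing probability is pinned down by making the *other* player indifferent.
Firm 2 indifferent between Left and Center: p·3 + (1−p)·7 = p·8 + (1−p)·4 ⟹ 7 + (-4)p = 4 + 4p ⟹ p = 3/8.
Firm 1 indifferent between Top and Middle: q·8 + (1−q)·5 = q·3 + (1−q)·8 ⟹ 5 + 3q = 8 + (-5)q ⟹ q = 3/8.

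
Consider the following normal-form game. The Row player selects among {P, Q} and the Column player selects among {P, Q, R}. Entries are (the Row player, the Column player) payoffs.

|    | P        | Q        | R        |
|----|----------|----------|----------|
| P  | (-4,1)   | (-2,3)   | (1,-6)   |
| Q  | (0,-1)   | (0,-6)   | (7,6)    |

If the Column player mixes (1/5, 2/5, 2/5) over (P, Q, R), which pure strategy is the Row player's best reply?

Compute the Row player's expected payoff from each pure strategy against the given mix.
P: (1/5)·(-4) + (2/5)·(-2) + (2/5)·1 = -6/5
Q: (1/5)·0 + (2/5)·0 + (2/5)·7 = 14/5
Highest expected payoff is 14/5, from Q.

Q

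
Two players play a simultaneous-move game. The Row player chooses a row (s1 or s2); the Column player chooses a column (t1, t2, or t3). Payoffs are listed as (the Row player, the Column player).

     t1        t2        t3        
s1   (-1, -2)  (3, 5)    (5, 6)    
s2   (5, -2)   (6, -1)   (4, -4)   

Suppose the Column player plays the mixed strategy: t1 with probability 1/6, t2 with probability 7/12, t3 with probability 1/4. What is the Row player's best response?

The Row player's best reply maximizes expected payoff against the mix.
s1: (1/6)·(-1) + (7/12)·3 + (1/4)·5 = 17/6
s2: (1/6)·5 + (7/12)·6 + (1/4)·4 = 16/3
Highest expected payoff is 16/3, from s2.

s2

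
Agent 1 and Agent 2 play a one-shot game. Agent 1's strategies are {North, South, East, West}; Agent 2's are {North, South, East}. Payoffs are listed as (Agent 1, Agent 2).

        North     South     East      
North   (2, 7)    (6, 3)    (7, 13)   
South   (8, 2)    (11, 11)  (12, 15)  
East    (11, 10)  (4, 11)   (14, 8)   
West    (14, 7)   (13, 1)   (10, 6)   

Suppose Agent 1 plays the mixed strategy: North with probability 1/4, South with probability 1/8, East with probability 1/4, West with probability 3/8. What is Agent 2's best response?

East

Agent 2's best reply maximizes expected payoff against the mix.
North: (1/4)·7 + (1/8)·2 + (1/4)·10 + (3/8)·7 = 57/8
South: (1/4)·3 + (1/8)·11 + (1/4)·11 + (3/8)·1 = 21/4
East: (1/4)·13 + (1/8)·15 + (1/4)·8 + (3/8)·6 = 75/8
Highest expected payoff is 75/8, from East.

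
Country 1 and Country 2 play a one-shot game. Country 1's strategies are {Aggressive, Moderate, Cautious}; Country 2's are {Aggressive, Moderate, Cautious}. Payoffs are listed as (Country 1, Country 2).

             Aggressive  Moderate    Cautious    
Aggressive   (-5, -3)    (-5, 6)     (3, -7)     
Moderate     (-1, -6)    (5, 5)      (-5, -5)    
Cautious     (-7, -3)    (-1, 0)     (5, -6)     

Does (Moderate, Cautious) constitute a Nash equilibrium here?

Holding Country 2 at Cautious: Country 1 gets -5 from Moderate but could get 5 by switching to Cautious. Country 1 has a profitable deviation.

No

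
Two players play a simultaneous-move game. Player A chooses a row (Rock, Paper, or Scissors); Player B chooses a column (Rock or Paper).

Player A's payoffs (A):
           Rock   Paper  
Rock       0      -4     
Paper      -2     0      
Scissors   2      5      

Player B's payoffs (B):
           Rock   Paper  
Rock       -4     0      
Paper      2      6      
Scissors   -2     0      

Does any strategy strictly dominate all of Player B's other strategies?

Paper

Check whether one of Player B's strategies beats all alternatives regardless of what the opponent does.
Paper strictly dominates: vs Rock: 0 > -4; vs Paper: 6 > 2; vs Scissors: 0 > -2.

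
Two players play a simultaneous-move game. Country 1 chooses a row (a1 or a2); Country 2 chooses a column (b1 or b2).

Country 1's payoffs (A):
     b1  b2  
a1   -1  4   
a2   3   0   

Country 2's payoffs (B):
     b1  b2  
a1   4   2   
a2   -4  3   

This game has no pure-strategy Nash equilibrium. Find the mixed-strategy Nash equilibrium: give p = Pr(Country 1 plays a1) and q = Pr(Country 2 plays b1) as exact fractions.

In a mixed NE each player is indifferent between their pure strategies, so the opponent's mix sets the indifference.
Country 2 indifferent between b1 and b2: p·4 + (1−p)·(-4) = p·2 + (1−p)·3 ⟹ (-4) + 8p = 3 + (-1)p ⟹ p = 7/9.
Country 1 indifferent between a1 and a2: q·(-1) + (1−q)·4 = q·3 + (1−q)·0 ⟹ 4 + (-5)q = 0 + 3q ⟹ q = 1/2.

p = 7/9, q = 1/2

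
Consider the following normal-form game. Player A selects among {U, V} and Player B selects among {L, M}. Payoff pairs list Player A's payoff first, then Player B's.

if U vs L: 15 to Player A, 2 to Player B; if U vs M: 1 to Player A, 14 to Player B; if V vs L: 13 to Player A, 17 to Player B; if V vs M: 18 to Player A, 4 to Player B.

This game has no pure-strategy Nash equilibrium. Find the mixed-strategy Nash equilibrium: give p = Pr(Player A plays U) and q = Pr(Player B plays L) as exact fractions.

p = 13/25, q = 17/19

Each player's mixing probability is pinned down by making the *other* player indifferent.
Player B indifferent between L and M: p·2 + (1−p)·17 = p·14 + (1−p)·4 ⟹ 17 + (-15)p = 4 + 10p ⟹ p = 13/25.
Player A indifferent between U and V: q·15 + (1−q)·1 = q·13 + (1−q)·18 ⟹ 1 + 14q = 18 + (-5)q ⟹ q = 17/19.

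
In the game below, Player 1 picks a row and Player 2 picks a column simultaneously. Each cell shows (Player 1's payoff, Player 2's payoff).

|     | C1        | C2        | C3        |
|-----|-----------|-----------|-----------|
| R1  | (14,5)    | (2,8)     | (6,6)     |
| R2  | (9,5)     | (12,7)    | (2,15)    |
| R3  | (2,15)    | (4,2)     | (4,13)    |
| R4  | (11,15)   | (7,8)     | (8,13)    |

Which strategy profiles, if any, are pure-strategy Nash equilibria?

Find each player's best response to every opponent strategy; NE are the intersections.
Player 1's best responses — vs C1: R1 (payoff 14); vs C2: R2 (payoff 12); vs C3: R4 (payoff 8).
Player 2's best responses — vs R1: C2 (payoff 8); vs R2: C3 (payoff 15); vs R3: C1 (payoff 15); vs R4: C1 (payoff 15).
No cell has both players best-responding. For instance, Player 1's best reply to C2 is R2, but against R2 Player 2 prefers C3 over C2.

None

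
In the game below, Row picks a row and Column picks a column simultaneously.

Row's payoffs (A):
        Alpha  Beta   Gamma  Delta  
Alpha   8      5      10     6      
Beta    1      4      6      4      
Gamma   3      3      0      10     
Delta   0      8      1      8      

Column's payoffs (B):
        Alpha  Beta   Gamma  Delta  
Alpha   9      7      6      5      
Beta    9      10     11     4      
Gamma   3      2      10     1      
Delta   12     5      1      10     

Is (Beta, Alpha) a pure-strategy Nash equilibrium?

No

Holding Column at Alpha: Row gets 1 from Beta but could get 8 by switching to Alpha. Row has a profitable deviation.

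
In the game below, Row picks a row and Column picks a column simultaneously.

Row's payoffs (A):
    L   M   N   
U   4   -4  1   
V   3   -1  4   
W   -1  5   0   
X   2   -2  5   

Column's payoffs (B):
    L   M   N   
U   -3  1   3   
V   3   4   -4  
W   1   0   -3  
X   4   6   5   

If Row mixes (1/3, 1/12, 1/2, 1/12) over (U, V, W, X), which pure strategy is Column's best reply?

M

Column's best reply maximizes expected payoff against the mix.
L: (1/3)·(-3) + (1/12)·3 + (1/2)·1 + (1/12)·4 = 1/12
M: (1/3)·1 + (1/12)·4 + (1/2)·0 + (1/12)·6 = 7/6
N: (1/3)·3 + (1/12)·(-4) + (1/2)·(-3) + (1/12)·5 = -5/12
Highest expected payoff is 7/6, from M.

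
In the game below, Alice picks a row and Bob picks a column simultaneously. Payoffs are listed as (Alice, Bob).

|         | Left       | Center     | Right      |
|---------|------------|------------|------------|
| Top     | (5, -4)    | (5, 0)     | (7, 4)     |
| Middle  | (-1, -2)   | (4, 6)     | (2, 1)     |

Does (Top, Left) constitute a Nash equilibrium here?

No

Holding Bob at Left: Alice gets 5 from Top, versus -1 from Middle. No profitable deviation for Alice.
Holding Alice at Top: Bob gets -4 from Left but could get 4 by switching to Right. Bob has a profitable deviation.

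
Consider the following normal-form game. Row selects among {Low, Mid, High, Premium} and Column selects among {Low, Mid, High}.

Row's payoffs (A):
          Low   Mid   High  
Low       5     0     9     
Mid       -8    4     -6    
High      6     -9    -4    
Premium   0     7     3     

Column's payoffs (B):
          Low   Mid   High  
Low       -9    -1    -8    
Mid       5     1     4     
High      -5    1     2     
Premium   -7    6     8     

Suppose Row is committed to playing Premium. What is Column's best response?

With Row fixed at Premium, Column's payoffs are: Low → -7, Mid → 6, High → 8.
The maximum is 8, achieved by High.

High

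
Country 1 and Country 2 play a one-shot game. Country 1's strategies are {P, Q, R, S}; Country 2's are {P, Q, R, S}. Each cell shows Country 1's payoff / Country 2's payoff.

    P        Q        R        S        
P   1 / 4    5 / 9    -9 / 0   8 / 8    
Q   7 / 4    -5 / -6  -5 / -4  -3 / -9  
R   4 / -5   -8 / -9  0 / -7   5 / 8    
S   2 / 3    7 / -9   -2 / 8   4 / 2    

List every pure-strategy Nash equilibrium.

(Q, P)

Find each player's best response to every opponent strategy; NE are the intersections.
Country 1's best responses — vs P: Q (payoff 7); vs Q: S (payoff 7); vs R: R (payoff 0); vs S: P (payoff 8).
Country 2's best responses — vs P: Q (payoff 9); vs Q: P (payoff 4); vs R: S (payoff 8); vs S: R (payoff 8).
The only mutual best response is (Q, P); neither player gains by switching there.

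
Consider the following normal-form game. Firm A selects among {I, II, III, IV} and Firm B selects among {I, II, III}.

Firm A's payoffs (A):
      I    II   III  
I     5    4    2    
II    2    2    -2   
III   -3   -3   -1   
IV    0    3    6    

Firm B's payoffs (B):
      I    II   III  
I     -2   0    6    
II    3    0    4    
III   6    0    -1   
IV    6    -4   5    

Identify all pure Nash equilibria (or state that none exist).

No pure-strategy Nash equilibrium

Find each player's best response to every opponent strategy; NE are the intersections.
Firm A's best responses — vs I: I (payoff 5); vs II: I (payoff 4); vs III: IV (payoff 6).
Firm B's best responses — vs I: III (payoff 6); vs II: III (payoff 4); vs III: I (payoff 6); vs IV: I (payoff 6).
No cell has both players best-responding. For instance, Firm A's best reply to II is I, but against I Firm B prefers III over II.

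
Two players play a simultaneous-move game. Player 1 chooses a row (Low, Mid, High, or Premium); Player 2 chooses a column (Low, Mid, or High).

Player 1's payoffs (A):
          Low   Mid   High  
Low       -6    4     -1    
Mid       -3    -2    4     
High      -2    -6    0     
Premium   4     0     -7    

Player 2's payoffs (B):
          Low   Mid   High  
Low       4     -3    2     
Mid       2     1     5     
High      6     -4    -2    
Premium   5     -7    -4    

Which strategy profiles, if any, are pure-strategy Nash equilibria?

Find each player's best response to every opponent strategy; NE are the intersections.
Player 1's best responses — vs Low: Premium (payoff 4); vs Mid: Low (payoff 4); vs High: Mid (payoff 4).
Player 2's best responses — vs Low: Low (payoff 4); vs Mid: High (payoff 5); vs High: Low (payoff 6); vs Premium: Low (payoff 5).
Mutual best responses occur at (Mid, High) and (Premium, Low); at each, neither player gains by switching.

(Mid, High) and (Premium, Low)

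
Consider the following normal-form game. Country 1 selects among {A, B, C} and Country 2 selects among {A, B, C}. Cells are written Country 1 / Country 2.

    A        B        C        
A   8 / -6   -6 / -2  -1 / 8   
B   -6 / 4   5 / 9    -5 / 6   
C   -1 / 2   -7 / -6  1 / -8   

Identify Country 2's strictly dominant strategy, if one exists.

Check whether one of Country 2's strategies beats all alternatives regardless of what the opponent does.
A is not dominant: against A, B gives -2 > -6.
B is not dominant: against A, C gives 8 > -2.
C is not dominant: against B, B gives 9 > 6.
No single strategy is best against every opponent action.

No strictly dominant strategy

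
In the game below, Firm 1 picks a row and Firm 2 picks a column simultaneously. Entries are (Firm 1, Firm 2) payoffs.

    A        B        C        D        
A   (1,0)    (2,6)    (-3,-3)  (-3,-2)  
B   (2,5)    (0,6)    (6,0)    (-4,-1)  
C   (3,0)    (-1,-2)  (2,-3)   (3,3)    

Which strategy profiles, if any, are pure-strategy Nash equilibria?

Find each player's best response to every opponent strategy; NE are the intersections.
Firm 1's best responses — vs A: C (payoff 3); vs B: A (payoff 2); vs C: B (payoff 6); vs D: C (payoff 3).
Firm 2's best responses — vs A: B (payoff 6); vs B: B (payoff 6); vs C: D (payoff 3).
Mutual best responses occur at (A, B) and (C, D); at each, neither player gains by switching.

(A, B) and (C, D)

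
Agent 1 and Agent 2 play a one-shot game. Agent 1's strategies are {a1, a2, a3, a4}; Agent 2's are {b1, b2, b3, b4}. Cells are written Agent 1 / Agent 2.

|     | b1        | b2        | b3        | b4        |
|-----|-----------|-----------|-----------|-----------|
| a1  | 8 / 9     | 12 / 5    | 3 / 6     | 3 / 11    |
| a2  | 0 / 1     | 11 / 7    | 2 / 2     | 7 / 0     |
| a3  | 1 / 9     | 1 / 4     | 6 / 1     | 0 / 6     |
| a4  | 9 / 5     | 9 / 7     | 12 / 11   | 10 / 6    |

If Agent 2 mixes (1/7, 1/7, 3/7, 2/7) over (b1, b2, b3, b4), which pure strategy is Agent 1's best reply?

a4

Agent 1's best reply maximizes expected payoff against the mix.
a1: (1/7)·8 + (1/7)·12 + (3/7)·3 + (2/7)·3 = 5
a2: (1/7)·0 + (1/7)·11 + (3/7)·2 + (2/7)·7 = 31/7
a3: (1/7)·1 + (1/7)·1 + (3/7)·6 + (2/7)·0 = 20/7
a4: (1/7)·9 + (1/7)·9 + (3/7)·12 + (2/7)·10 = 74/7
Highest expected payoff is 74/7, from a4.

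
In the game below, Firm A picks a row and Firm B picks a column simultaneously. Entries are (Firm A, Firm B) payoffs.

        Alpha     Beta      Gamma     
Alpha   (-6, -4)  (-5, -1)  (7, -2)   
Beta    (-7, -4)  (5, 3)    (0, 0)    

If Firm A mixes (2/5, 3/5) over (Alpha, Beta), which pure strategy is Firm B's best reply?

Beta

Compute Firm B's expected payoff from each pure strategy against the given mix.
Alpha: (2/5)·(-4) + (3/5)·(-4) = -4
Beta: (2/5)·(-1) + (3/5)·3 = 7/5
Gamma: (2/5)·(-2) + (3/5)·0 = -4/5
Highest expected payoff is 7/5, from Beta.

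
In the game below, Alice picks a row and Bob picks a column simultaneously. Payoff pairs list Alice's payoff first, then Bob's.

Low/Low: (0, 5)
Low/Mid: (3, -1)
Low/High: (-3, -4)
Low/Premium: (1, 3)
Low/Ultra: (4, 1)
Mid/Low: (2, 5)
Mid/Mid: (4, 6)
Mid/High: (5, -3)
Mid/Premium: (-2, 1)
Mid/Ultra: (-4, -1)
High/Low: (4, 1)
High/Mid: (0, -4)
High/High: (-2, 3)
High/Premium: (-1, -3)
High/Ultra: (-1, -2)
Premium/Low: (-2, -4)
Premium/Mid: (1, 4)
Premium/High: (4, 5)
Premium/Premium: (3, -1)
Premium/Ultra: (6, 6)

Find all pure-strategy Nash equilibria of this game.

Find each player's best response to every opponent strategy; NE are the intersections.
Alice's best responses — vs Low: High (payoff 4); vs Mid: Mid (payoff 4); vs High: Mid (payoff 5); vs Premium: Premium (payoff 3); vs Ultra: Premium (payoff 6).
Bob's best responses — vs Low: Low (payoff 5); vs Mid: Mid (payoff 6); vs High: High (payoff 3); vs Premium: Ultra (payoff 6).
Mutual best responses occur at (Mid, Mid) and (Premium, Ultra); at each, neither player gains by switching.

(Mid, Mid) and (Premium, Ultra)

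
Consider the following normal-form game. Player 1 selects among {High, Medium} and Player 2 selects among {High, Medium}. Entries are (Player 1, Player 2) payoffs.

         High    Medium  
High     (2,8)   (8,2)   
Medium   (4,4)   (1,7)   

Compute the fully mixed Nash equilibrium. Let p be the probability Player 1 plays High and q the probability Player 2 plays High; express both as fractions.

p = 1/3, q = 7/9

Each player's mixing probability is pinned down by making the *other* player indifferent.
Player 2 indifferent between High and Medium: p·8 + (1−p)·4 = p·2 + (1−p)·7 ⟹ 4 + 4p = 7 + (-5)p ⟹ p = 1/3.
Player 1 indifferent between High and Medium: q·2 + (1−q)·8 = q·4 + (1−q)·1 ⟹ 8 + (-6)q = 1 + 3q ⟹ q = 7/9.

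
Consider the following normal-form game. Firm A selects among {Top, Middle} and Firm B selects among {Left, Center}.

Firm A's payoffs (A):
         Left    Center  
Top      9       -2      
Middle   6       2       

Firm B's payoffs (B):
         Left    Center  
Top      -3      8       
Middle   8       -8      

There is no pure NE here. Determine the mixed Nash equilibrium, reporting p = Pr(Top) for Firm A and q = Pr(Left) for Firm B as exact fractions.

p = 16/27, q = 4/7

Each player's mixing probability is pinned down by making the *other* player indifferent.
Firm B indifferent between Left and Center: p·(-3) + (1−p)·8 = p·8 + (1−p)·(-8) ⟹ 8 + (-11)p = (-8) + 16p ⟹ p = 16/27.
Firm A indifferent between Top and Middle: q·9 + (1−q)·(-2) = q·6 + (1−q)·2 ⟹ (-2) + 11q = 2 + 4q ⟹ q = 4/7.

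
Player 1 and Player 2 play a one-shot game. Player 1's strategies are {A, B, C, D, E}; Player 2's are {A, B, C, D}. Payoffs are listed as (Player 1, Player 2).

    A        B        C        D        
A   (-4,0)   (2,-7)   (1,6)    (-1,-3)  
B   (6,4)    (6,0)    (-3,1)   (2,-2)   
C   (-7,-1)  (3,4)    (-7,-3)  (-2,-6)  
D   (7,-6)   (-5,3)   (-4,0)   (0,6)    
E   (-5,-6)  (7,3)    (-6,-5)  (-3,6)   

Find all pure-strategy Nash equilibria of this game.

Check mutual best responses: a cell is a NE iff neither player can gain by unilaterally deviating.
Player 1's best responses — vs A: D (payoff 7); vs B: E (payoff 7); vs C: A (payoff 1); vs D: B (payoff 2).
Player 2's best responses — vs A: C (payoff 6); vs B: A (payoff 4); vs C: B (payoff 4); vs D: D (payoff 6); vs E: D (payoff 6).
The only mutual best response is (A, C); neither player gains by switching there.

(A, C)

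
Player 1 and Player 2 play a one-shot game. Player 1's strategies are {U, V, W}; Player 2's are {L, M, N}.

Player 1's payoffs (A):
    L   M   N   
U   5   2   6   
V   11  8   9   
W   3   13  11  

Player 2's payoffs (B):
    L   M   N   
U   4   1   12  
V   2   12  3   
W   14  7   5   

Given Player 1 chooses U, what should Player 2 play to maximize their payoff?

N

With Player 1 fixed at U, Player 2's payoffs are: L → 4, M → 1, N → 12.
The maximum is 12, achieved by N.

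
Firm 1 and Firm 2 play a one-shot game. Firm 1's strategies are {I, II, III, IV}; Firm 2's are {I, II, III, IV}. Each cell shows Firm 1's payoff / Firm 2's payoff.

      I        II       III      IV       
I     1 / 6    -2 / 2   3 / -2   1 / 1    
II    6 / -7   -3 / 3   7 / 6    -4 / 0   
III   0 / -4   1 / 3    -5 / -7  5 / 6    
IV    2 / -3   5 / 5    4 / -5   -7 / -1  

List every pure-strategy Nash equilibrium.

(II, III), (III, IV), and (IV, II)

Find each player's best response to every opponent strategy; NE are the intersections.
Firm 1's best responses — vs I: II (payoff 6); vs II: IV (payoff 5); vs III: II (payoff 7); vs IV: III (payoff 5).
Firm 2's best responses — vs I: I (payoff 6); vs II: III (payoff 6); vs III: IV (payoff 6); vs IV: II (payoff 5).
Mutual best responses occur at (II, III), (III, IV), and (IV, II); at each, neither player gains by switching.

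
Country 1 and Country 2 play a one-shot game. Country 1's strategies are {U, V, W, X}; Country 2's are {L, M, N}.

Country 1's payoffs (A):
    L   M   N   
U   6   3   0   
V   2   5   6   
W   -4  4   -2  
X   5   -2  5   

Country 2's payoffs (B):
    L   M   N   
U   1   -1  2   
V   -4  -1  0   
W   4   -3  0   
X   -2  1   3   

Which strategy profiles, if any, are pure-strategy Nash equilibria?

(V, N)

Check mutual best responses: a cell is a NE iff neither player can gain by unilaterally deviating.
Country 1's best responses — vs L: U (payoff 6); vs M: V (payoff 5); vs N: V (payoff 6).
Country 2's best responses — vs U: N (payoff 2); vs V: N (payoff 0); vs W: L (payoff 4); vs X: N (payoff 3).
The only mutual best response is (V, N); neither player gains by switching there.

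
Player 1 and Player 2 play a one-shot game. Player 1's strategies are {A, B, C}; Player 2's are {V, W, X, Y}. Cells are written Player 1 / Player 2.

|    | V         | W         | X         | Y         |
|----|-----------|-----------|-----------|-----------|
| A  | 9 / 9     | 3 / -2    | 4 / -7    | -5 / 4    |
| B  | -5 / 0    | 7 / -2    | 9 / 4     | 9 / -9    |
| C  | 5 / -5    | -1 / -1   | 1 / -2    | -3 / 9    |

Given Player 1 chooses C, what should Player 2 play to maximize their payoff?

Y

With Player 1 fixed at C, Player 2's payoffs are: V → -5, W → -1, X → -2, Y → 9.
The maximum is 9, achieved by Y.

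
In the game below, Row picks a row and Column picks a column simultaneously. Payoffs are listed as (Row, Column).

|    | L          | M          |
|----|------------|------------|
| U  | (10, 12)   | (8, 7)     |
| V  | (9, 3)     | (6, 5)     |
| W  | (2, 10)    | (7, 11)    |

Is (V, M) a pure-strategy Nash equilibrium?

Holding Column at M: Row gets 6 from V but could get 8 by switching to U. Row has a profitable deviation.

No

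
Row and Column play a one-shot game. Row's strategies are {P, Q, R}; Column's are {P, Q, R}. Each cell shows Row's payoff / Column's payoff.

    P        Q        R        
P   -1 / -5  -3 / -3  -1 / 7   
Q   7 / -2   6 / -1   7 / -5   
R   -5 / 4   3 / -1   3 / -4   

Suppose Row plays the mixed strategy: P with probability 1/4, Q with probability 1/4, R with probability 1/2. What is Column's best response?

P

Column's best reply maximizes expected payoff against the mix.
P: (1/4)·(-5) + (1/4)·(-2) + (1/2)·4 = 1/4
Q: (1/4)·(-3) + (1/4)·(-1) + (1/2)·(-1) = -3/2
R: (1/4)·7 + (1/4)·(-5) + (1/2)·(-4) = -3/2
Highest expected payoff is 1/4, from P.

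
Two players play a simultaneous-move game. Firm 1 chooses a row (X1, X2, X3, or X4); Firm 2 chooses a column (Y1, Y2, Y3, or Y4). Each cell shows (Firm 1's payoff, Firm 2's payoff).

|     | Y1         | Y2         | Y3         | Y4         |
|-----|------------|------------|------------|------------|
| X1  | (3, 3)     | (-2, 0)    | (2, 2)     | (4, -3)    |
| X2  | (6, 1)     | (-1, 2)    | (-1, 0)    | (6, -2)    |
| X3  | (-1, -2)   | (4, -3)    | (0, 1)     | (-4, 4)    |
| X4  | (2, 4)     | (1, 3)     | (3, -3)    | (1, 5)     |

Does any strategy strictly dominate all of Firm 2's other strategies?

Check whether one of Firm 2's strategies beats all alternatives regardless of what the opponent does.
Y1 is not dominant: against X2, Y2 gives 2 > 1.
Y2 is not dominant: against X1, Y1 gives 3 > 0.
Y3 is not dominant: against X1, Y1 gives 3 > 2.
Y4 is not dominant: against X1, Y1 gives 3 > -3.
No single strategy is best against every opponent action.

None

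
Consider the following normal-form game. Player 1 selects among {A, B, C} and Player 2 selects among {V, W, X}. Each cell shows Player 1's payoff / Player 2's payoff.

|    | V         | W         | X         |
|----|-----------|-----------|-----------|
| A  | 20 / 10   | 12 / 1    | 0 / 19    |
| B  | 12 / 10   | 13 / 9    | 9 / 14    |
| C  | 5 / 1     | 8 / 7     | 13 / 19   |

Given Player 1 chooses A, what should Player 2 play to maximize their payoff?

With Player 1 fixed at A, Player 2's payoffs are: V → 10, W → 1, X → 19.
The maximum is 19, achieved by X.

X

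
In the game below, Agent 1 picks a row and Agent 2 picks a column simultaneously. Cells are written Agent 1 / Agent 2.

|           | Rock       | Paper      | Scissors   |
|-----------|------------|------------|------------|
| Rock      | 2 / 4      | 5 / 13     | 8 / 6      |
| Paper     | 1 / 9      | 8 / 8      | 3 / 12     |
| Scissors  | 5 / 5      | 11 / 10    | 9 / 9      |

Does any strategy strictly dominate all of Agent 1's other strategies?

Check whether one of Agent 1's strategies beats all alternatives regardless of what the opponent does.
Scissors strictly dominates: vs Rock: 5 > each of {2, 1}; vs Paper: 11 > each of {5, 8}; vs Scissors: 9 > each of {8, 3}.

Scissors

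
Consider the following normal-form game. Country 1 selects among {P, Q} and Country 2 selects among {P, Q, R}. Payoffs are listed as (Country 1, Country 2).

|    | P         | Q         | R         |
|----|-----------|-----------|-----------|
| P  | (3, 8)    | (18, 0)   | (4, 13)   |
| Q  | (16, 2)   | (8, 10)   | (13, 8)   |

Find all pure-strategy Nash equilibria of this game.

No pure-strategy Nash equilibrium

Check mutual best responses: a cell is a NE iff neither player can gain by unilaterally deviating.
Country 1's best responses — vs P: Q (payoff 16); vs Q: P (payoff 18); vs R: Q (payoff 13).
Country 2's best responses — vs P: R (payoff 13); vs Q: Q (payoff 10).
No cell has both players best-responding. For instance, Country 1's best reply to P is Q, but against Q Country 2 prefers Q over P.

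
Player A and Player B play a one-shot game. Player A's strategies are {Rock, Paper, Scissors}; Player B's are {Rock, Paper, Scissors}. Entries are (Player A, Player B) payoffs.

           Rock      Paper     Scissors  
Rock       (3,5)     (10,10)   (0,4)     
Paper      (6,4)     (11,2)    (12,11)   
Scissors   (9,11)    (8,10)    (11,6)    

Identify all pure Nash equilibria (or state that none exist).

Check mutual best responses: a cell is a NE iff neither player can gain by unilaterally deviating.
Player A's best responses — vs Rock: Scissors (payoff 9); vs Paper: Paper (payoff 11); vs Scissors: Paper (payoff 12).
Player B's best responses — vs Rock: Paper (payoff 10); vs Paper: Scissors (payoff 11); vs Scissors: Rock (payoff 11).
Mutual best responses occur at (Paper, Scissors) and (Scissors, Rock); at each, neither player gains by switching.

(Paper, Scissors) and (Scissors, Rock)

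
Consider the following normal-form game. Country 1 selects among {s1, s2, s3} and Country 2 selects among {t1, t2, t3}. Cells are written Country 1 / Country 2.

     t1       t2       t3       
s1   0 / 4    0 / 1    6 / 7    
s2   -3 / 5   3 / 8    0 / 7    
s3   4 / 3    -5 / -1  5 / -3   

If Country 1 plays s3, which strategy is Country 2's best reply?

t1

With Country 1 fixed at s3, Country 2's payoffs are: t1 → 3, t2 → -1, t3 → -3.
The maximum is 3, achieved by t1.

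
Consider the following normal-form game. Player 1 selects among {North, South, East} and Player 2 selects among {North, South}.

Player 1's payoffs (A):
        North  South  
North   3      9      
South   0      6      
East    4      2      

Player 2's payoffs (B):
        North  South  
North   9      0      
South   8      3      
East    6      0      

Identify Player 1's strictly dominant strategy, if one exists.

No strictly dominant strategy

A strategy is strictly dominant if it gives Player 1 a strictly higher payoff than every other strategy, against every choice by the opponent.
North is not dominant: against North, East gives 4 > 3.
South is not dominant: against North, North gives 3 > 0.
East is not dominant: against South, North gives 9 > 2.
No single strategy is best against every opponent action.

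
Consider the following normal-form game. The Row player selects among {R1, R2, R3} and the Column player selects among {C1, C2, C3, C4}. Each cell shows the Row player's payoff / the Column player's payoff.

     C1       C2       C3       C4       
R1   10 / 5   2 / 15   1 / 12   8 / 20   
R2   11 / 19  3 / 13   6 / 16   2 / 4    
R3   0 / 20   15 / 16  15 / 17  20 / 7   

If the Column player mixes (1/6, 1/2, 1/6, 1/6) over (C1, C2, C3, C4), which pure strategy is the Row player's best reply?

R3

The Row player's best reply maximizes expected payoff against the mix.
R1: (1/6)·10 + (1/2)·2 + (1/6)·1 + (1/6)·8 = 25/6
R2: (1/6)·11 + (1/2)·3 + (1/6)·6 + (1/6)·2 = 14/3
R3: (1/6)·0 + (1/2)·15 + (1/6)·15 + (1/6)·20 = 40/3
Highest expected payoff is 40/3, from R3.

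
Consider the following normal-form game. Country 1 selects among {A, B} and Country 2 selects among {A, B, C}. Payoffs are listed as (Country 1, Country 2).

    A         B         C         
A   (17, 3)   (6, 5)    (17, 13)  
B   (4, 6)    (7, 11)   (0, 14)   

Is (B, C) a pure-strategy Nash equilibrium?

No

Holding Country 2 at C: Country 1 gets 0 from B but could get 17 by switching to A. Country 1 has a profitable deviation.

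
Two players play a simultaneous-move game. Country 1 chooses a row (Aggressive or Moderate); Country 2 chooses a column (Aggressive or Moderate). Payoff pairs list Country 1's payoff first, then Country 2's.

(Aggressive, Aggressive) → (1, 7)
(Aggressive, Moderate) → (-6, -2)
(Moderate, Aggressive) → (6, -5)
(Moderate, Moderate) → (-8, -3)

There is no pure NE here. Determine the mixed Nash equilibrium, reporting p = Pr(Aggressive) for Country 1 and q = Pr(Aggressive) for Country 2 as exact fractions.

p = 2/11, q = 2/7

In a mixed NE each player is indifferent between their pure strategies, so the opponent's mix sets the indifference.
Country 2 indifferent between Aggressive and Moderate: p·7 + (1−p)·(-5) = p·(-2) + (1−p)·(-3) ⟹ (-5) + 12p = (-3) + 1p ⟹ p = 2/11.
Country 1 indifferent between Aggressive and Moderate: q·1 + (1−q)·(-6) = q·6 + (1−q)·(-8) ⟹ (-6) + 7q = (-8) + 14q ⟹ q = 2/7.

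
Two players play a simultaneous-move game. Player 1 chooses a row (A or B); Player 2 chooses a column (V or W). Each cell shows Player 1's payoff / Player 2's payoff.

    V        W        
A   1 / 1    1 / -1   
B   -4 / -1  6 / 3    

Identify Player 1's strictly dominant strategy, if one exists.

No strictly dominant strategy

A strategy is strictly dominant if it gives Player 1 a strictly higher payoff than every other strategy, against every choice by the opponent.
A is not dominant: against W, B gives 6 > 1.
B is not dominant: against V, A gives 1 > -4.
No single strategy is best against every opponent action.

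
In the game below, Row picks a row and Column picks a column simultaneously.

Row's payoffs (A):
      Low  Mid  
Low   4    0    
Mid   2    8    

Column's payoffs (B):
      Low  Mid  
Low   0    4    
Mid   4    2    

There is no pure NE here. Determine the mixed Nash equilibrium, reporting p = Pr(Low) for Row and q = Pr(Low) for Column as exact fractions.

p = 1/3, q = 4/5

In a mixed NE each player is indifferent between their pure strategies, so the opponent's mix sets the indifference.
Column indifferent between Low and Mid: p·0 + (1−p)·4 = p·4 + (1−p)·2 ⟹ 4 + (-4)p = 2 + 2p ⟹ p = 1/3.
Row indifferent between Low and Mid: q·4 + (1−q)·0 = q·2 + (1−q)·8 ⟹ 0 + 4q = 8 + (-6)q ⟹ q = 4/5.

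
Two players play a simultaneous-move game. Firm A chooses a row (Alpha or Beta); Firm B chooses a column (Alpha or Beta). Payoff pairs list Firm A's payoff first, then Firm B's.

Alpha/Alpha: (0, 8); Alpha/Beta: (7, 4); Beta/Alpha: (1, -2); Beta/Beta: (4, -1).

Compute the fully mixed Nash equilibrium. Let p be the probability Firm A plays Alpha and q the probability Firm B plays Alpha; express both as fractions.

p = 1/5, q = 3/4

In a mixed NE each player is indifferent between their pure strategies, so the opponent's mix sets the indifference.
Firm B indifferent between Alpha and Beta: p·8 + (1−p)·(-2) = p·4 + (1−p)·(-1) ⟹ (-2) + 10p = (-1) + 5p ⟹ p = 1/5.
Firm A indifferent between Alpha and Beta: q·0 + (1−q)·7 = q·1 + (1−q)·4 ⟹ 7 + (-7)q = 4 + (-3)q ⟹ q = 3/4.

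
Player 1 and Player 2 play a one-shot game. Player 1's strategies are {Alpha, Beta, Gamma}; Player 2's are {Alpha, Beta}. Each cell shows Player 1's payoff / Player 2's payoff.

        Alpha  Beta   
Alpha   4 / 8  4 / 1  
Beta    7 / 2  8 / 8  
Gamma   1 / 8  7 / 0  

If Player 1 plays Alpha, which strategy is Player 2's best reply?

With Player 1 fixed at Alpha, Player 2's payoffs are: Alpha → 8, Beta → 1.
The maximum is 8, achieved by Alpha.

Alpha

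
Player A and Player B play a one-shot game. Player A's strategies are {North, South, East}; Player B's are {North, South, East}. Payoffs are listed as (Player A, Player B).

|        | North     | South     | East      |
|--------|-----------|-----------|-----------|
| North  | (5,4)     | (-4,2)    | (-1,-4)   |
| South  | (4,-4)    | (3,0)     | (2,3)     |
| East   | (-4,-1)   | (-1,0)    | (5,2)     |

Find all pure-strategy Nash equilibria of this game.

(North, North) and (East, East)

Find each player's best response to every opponent strategy; NE are the intersections.
Player A's best responses — vs North: North (payoff 5); vs South: South (payoff 3); vs East: East (payoff 5).
Player B's best responses — vs North: North (payoff 4); vs South: East (payoff 3); vs East: East (payoff 2).
Mutual best responses occur at (North, North) and (East, East); at each, neither player gains by switching.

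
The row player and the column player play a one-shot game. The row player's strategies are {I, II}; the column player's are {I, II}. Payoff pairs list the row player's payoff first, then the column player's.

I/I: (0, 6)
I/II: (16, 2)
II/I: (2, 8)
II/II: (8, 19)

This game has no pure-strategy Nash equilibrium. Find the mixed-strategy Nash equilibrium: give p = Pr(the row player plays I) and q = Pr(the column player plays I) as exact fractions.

p = 11/15, q = 4/5

Each player's mixing probability is pinned down by making the *other* player indifferent.
The column player indifferent between I and II: p·6 + (1−p)·8 = p·2 + (1−p)·19 ⟹ 8 + (-2)p = 19 + (-17)p ⟹ p = 11/15.
The row player indifferent between I and II: q·0 + (1−q)·16 = q·2 + (1−q)·8 ⟹ 16 + (-16)q = 8 + (-6)q ⟹ q = 4/5.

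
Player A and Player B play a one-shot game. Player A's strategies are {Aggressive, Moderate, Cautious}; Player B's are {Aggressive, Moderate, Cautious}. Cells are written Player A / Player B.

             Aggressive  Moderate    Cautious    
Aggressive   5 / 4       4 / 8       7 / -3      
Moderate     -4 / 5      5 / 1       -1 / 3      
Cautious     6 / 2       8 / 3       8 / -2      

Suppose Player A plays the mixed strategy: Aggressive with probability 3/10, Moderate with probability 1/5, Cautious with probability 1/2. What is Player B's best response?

Compute Player B's expected payoff from each pure strategy against the given mix.
Aggressive: (3/10)·4 + (1/5)·5 + (1/2)·2 = 16/5
Moderate: (3/10)·8 + (1/5)·1 + (1/2)·3 = 41/10
Cautious: (3/10)·(-3) + (1/5)·3 + (1/2)·(-2) = -13/10
Highest expected payoff is 41/10, from Moderate.

Moderate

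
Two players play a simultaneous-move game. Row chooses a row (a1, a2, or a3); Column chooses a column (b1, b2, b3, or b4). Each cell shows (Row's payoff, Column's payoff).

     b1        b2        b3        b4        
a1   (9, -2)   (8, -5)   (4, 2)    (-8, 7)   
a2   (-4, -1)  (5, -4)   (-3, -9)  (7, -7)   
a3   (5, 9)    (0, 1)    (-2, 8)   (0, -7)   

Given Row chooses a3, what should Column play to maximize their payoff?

b1

With Row fixed at a3, Column's payoffs are: b1 → 9, b2 → 1, b3 → 8, b4 → -7.
The maximum is 9, achieved by b1.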